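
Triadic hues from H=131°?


Triadic: equally spaced at 120° intervals
H1 = 131°
H2 = (131 + 120) mod 360 = 251°
H3 = (131 + 240) mod 360 = 11°
Triadic = 131°, 251°, 11°


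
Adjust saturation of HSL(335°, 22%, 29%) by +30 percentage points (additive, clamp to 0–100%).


Original S = 22%
Adjustment = +30 percentage points
New S = 22 + (30) = 52
Clamp to [0, 100] → 52
= HSL(335°, 52%, 29%)


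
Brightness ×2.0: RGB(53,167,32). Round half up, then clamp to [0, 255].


Multiply each channel by 2.0, round half up, clamp to [0, 255]
R: 53×2.0 = 106
G: 167×2.0 = 334 → clamp → 255
B: 32×2.0 = 64
= RGB(106, 255, 64)


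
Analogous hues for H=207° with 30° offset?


Base hue: 207°
Left analog: (207 - 30) mod 360 = 177°
Right analog: (207 + 30) mod 360 = 237°
Analogous hues = 177° and 237°


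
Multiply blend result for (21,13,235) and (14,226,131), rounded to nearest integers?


Multiply: C = A×B/255, rounded to nearest integer
R: 21×14/255 = 294/255 ≈ 1.153 → 1
G: 13×226/255 = 2938/255 ≈ 11.522 → 12
B: 235×131/255 = 30785/255 ≈ 120.725 → 121
= RGB(1, 12, 121)


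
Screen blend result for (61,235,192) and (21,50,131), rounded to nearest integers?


Screen: C = 255 - (255-A)×(255-B)/255, rounded to nearest integer
R: 255 - (255-61)×(255-21)/255 = 255 - 45396/255 ≈ 255 - 178.024 = 76.976 → 77
G: 255 - (255-235)×(255-50)/255 = 255 - 4100/255 ≈ 255 - 16.078 = 238.922 → 239
B: 255 - (255-192)×(255-131)/255 = 255 - 7812/255 ≈ 255 - 30.635 = 224.365 → 224
= RGB(77, 239, 224)


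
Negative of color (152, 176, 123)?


Invert: (255-R, 255-G, 255-B)
R: 255-152 = 103
G: 255-176 = 79
B: 255-123 = 132
= RGB(103, 79, 132)


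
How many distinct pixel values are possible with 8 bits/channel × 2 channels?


Total bits = 8 bits/channel × 2 channels = 16 bits
Distinct pixel values = 2^16
= 65,536 pixel values


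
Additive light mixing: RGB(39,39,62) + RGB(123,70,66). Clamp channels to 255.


Additive: each channel = min(255, C₁+C₂)
R: 39+123 = 162 → 162
G: 39+70 = 109 → 109
B: 62+66 = 128 → 128
= RGB(162, 109, 128)


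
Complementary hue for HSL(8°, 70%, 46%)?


Complement = opposite side of color wheel = hue + 180°
H' = (8 + 180) mod 360 = 188°
S and L unchanged.
= HSL(188°, 70%, 46%)


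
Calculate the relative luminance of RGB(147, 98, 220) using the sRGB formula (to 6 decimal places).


Linearize each channel (sRGB transfer function): c = v/255; c_lin = c/12.92 if c ≤ 0.04045, else ((c+0.055)/1.055)^2.4
  R: 147/255 ≈ 0.576471 > 0.04045 → ((0.576471+0.055)/1.055)^2.4 ≈ 0.291771
  G: 98/255 ≈ 0.384314 > 0.04045 → ((0.384314+0.055)/1.055)^2.4 ≈ 0.122139
  B: 220/255 ≈ 0.862745 > 0.04045 → ((0.862745+0.055)/1.055)^2.4 ≈ 0.715694
R_lin = 0.291771, G_lin = 0.122139, B_lin = 0.715694
L = 0.2126×R + 0.7152×G + 0.0722×B
L = 0.2126×0.291771 + 0.7152×0.122139 + 0.0722×0.715694
L ≈ 0.201057


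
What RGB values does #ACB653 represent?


AC → 172 (R)
B6 → 182 (G)
53 → 83 (B)
= RGB(172, 182, 83)


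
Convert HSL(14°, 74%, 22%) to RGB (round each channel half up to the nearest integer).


H=14°, S=0.74, L=0.22
C = (1-|2L-1|)×S = (1-|-0.56|)×0.74 = 0.3256
H' = H/60 = 14/60 ≈ 0.2333; X = C×(1-|H' mod 2 - 1|) ≈ 0.0760
m = L - C/2 = 0.22 - 0.1628 = 0.0572
Sector ⌊H'⌋ = 0 → (R',G',B') = (0.3256, ≈0.0760, 0.0)
RGB = ((R'+m)×255, (G'+m)×255, (B'+m)×255) = (97.614, 33.9592, 14.586)
Round half up → RGB(98, 34, 15)


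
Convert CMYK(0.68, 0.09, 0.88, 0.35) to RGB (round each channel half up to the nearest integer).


R = 255 × (1-C) × (1-K) = 255 × 0.32 × 0.65 = 53.04 → 53
G = 255 × (1-M) × (1-K) = 255 × 0.91 × 0.65 = 150.8325 → 151
B = 255 × (1-Y) × (1-K) = 255 × 0.12 × 0.65 = 19.89 → 20
= RGB(53, 151, 20)


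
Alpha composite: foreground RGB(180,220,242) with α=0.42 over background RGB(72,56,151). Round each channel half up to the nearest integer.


C = α×F + (1-α)×B, with 1-α = 0.58
R: 0.42×180 + 0.58×72 = 75.60 + 41.76 = 117.36 → 117
G: 0.42×220 + 0.58×56 = 92.40 + 32.48 = 124.88 → 125
B: 0.42×242 + 0.58×151 = 101.64 + 87.58 = 189.22 → 189
= RGB(117, 125, 189)


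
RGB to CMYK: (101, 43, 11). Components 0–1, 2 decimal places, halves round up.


R'=101/255≈0.3961, G'=43/255≈0.1686, B'=11/255≈0.0431
K = 1 - max(R',G',B') = 1 - 101/255 = 154/255 = 0.60392… → 0.60
(1-R'-K)/(1-K) simplifies to (max-R)/max with max = 101:
C = (101-101)/101 = 0/101 = 0 → 0.00
M = (101-43)/101 = 58/101 = 0.57425… → 0.57
Y = (101-11)/101 = 90/101 = 0.89108… → 0.89
= CMYK(0.00, 0.57, 0.89, 0.60)


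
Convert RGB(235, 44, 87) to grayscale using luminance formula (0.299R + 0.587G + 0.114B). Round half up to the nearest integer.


Gray = 0.299×R + 0.587×G + 0.114×B
Gray = 0.299×235 + 0.587×44 + 0.114×87
Gray = 70.265 + 25.828 + 9.918
Gray = 106.011 → round half up → 106
Gray = 106


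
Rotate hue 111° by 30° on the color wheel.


New hue = (H + rotation) mod 360
New hue = (111 + 30) mod 360
= 141 mod 360
= 141°


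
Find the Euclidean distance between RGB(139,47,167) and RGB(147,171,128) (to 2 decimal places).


d = √[(R₁-R₂)² + (G₁-G₂)² + (B₁-B₂)²]
d = √[(139-147)² + (47-171)² + (167-128)²]
d = √[64 + 15376 + 1521]
d = √16961
d ≈ 130.23


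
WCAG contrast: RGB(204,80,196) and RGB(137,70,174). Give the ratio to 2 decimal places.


Linearize each sRGB channel c=v/255: c/12.92 if c ≤ 0.04045 else ((c+0.055)/1.055)^2.4
L = 0.2126×R_lin + 0.7152×G_lin + 0.0722×B_lin
Color 1 (204,80,196):
  R=204: 204/255≈0.8000 > 0.04045 → ((0.8000+0.055)/1.055)^2.4 ≈ 0.60383
  G=80: 80/255≈0.3137 > 0.04045 → ((0.3137+0.055)/1.055)^2.4 ≈ 0.08022
  B=196: 196/255≈0.7686 > 0.04045 → ((0.7686+0.055)/1.055)^2.4 ≈ 0.55201
  L1 = 0.2126×0.60383 + 0.7152×0.08022 + 0.0722×0.55201 ≈ 0.22560
Color 2 (137,70,174):
  R=137: 137/255≈0.5373 > 0.04045 → ((0.5373+0.055)/1.055)^2.4 ≈ 0.25016
  G=70: 70/255≈0.2745 > 0.04045 → ((0.2745+0.055)/1.055)^2.4 ≈ 0.06125
  B=174: 174/255≈0.6824 > 0.04045 → ((0.6824+0.055)/1.055)^2.4 ≈ 0.42327
  L2 = 0.2126×0.25016 + 0.7152×0.06125 + 0.0722×0.42327 ≈ 0.12755
Lighter = 0.22560, Darker = 0.12755
Ratio = (L_lighter + 0.05) / (L_darker + 0.05)
Ratio = (0.22560 + 0.05) / (0.12755 + 0.05) = 0.27560 / 0.17755 ≈ 1.5523
Ratio ≈ 1.55:1


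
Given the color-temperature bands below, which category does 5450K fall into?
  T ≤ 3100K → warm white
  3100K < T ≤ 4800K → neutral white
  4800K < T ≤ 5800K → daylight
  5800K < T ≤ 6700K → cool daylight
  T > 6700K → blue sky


Temperature: 5450K
4800K < 5450K ≤ 5800K → daylight
Classification: daylight


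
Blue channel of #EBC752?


Color: #EBC752
R = EB = 235
G = C7 = 199
B = 52 = 82
Blue = 82


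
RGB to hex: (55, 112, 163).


R = 55 → 37 (hex)
G = 112 → 70 (hex)
B = 163 → A3 (hex)
Hex = #3770A3


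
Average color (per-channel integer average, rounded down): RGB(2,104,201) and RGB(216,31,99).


Midpoint: each channel = ⌊(C₁+C₂)/2⌋
R: ⌊(2+216)/2⌋ = 109
G: ⌊(104+31)/2⌋ = 67
B: ⌊(201+99)/2⌋ = 150
= RGB(109, 67, 150)


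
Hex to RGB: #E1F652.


E1 → 225 (R)
F6 → 246 (G)
52 → 82 (B)
= RGB(225, 246, 82)


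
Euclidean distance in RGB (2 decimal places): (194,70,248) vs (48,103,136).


d = √[(R₁-R₂)² + (G₁-G₂)² + (B₁-B₂)²]
d = √[(194-48)² + (70-103)² + (248-136)²]
d = √[21316 + 1089 + 12544]
d = √34949
d ≈ 186.95


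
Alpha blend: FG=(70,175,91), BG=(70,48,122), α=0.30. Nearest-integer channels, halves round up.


C = α×F + (1-α)×B, with 1-α = 0.70
R: 0.30×70 + 0.70×70 = 21.00 + 49.00 = 70.00 → 70
G: 0.30×175 + 0.70×48 = 52.50 + 33.60 = 86.10 → 86
B: 0.30×91 + 0.70×122 = 27.30 + 85.40 = 112.70 → 113
= RGB(70, 86, 113)


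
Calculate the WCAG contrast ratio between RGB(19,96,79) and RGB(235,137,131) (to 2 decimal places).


Linearize each sRGB channel c=v/255: c/12.92 if c ≤ 0.04045 else ((c+0.055)/1.055)^2.4
L = 0.2126×R_lin + 0.7152×G_lin + 0.0722×B_lin
Color 1 (19,96,79):
  R=19: 19/255≈0.0745 > 0.04045 → ((0.0745+0.055)/1.055)^2.4 ≈ 0.00651
  G=96: 96/255≈0.3765 > 0.04045 → ((0.3765+0.055)/1.055)^2.4 ≈ 0.11697
  B=79: 79/255≈0.3098 > 0.04045 → ((0.3098+0.055)/1.055)^2.4 ≈ 0.07819
  L1 = 0.2126×0.00651 + 0.7152×0.11697 + 0.0722×0.07819 ≈ 0.09069
Color 2 (235,137,131):
  R=235: 235/255≈0.9216 > 0.04045 → ((0.9216+0.055)/1.055)^2.4 ≈ 0.83077
  G=137: 137/255≈0.5373 > 0.04045 → ((0.5373+0.055)/1.055)^2.4 ≈ 0.25016
  B=131: 131/255≈0.5137 > 0.04045 → ((0.5137+0.055)/1.055)^2.4 ≈ 0.22697
  L2 = 0.2126×0.83077 + 0.7152×0.25016 + 0.0722×0.22697 ≈ 0.37192
Lighter = 0.37192, Darker = 0.09069
Ratio = (L_lighter + 0.05) / (L_darker + 0.05)
Ratio = (0.37192 + 0.05) / (0.09069 + 0.05) = 0.42192 / 0.14069 ≈ 2.9990
Ratio ≈ 3.00:1


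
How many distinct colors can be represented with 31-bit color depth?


Colors = 2^bits = 2^31
= 2,147,483,648 colors


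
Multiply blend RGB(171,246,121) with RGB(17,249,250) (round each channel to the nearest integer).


Multiply: C = A×B/255, rounded to nearest integer
R: 171×17/255 = 2907/255 ≈ 11.400 → 11
G: 246×249/255 = 61254/255 ≈ 240.212 → 240
B: 121×250/255 = 30250/255 ≈ 118.627 → 119
= RGB(11, 240, 119)


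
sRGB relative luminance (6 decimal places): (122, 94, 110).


Linearize each channel (sRGB transfer function): c = v/255; c_lin = c/12.92 if c ≤ 0.04045, else ((c+0.055)/1.055)^2.4
  R: 122/255 ≈ 0.478431 > 0.04045 → ((0.478431+0.055)/1.055)^2.4 ≈ 0.194618
  G: 94/255 ≈ 0.368627 > 0.04045 → ((0.368627+0.055)/1.055)^2.4 ≈ 0.111932
  B: 110/255 ≈ 0.431373 > 0.04045 → ((0.431373+0.055)/1.055)^2.4 ≈ 0.155926
R_lin = 0.194618, G_lin = 0.111932, B_lin = 0.155926
L = 0.2126×R + 0.7152×G + 0.0722×B
L = 0.2126×0.194618 + 0.7152×0.111932 + 0.0722×0.155926
L ≈ 0.132688


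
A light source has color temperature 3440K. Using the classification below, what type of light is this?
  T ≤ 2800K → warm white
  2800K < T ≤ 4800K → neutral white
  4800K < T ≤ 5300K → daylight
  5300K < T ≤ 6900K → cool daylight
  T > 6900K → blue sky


Temperature: 3440K
2800K < 3440K ≤ 4800K → neutral white
Classification: neutral white


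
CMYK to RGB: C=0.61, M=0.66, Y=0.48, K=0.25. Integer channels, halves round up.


R = 255 × (1-C) × (1-K) = 255 × 0.39 × 0.75 = 74.5875 → 75
G = 255 × (1-M) × (1-K) = 255 × 0.34 × 0.75 = 65.025 → 65
B = 255 × (1-Y) × (1-K) = 255 × 0.52 × 0.75 = 99.45 → 99
= RGB(75, 65, 99)


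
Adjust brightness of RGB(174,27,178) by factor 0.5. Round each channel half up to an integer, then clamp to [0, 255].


Multiply each channel by 0.5, round half up, clamp to [0, 255]
R: 174×0.5 = 87
G: 27×0.5 = 13.5 → round → 14
B: 178×0.5 = 89
= RGB(87, 14, 89)


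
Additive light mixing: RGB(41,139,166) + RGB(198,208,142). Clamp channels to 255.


Additive: each channel = min(255, C₁+C₂)
R: 41+198 = 239 → 239
G: 139+208 = 347 → 255
B: 166+142 = 308 → 255
= RGB(239, 255, 255)


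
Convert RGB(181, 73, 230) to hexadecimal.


R = 181 → B5 (hex)
G = 73 → 49 (hex)
B = 230 → E6 (hex)
Hex = #B549E6


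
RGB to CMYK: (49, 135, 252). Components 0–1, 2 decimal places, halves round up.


R'=49/255≈0.1922, G'=135/255≈0.5294, B'=252/255≈0.9882
K = 1 - max(R',G',B') = 1 - 252/255 = 3/255 = 0.01176… → 0.01
(1-R'-K)/(1-K) simplifies to (max-R)/max with max = 252:
C = (252-49)/252 = 203/252 = 0.80555… → 0.81
M = (252-135)/252 = 117/252 = 0.46428… → 0.46
Y = (252-252)/252 = 0/252 = 0 → 0.00
= CMYK(0.81, 0.46, 0.00, 0.01)


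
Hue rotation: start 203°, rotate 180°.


New hue = (H + rotation) mod 360
New hue = (203 + 180) mod 360
= 383 mod 360
= 23°


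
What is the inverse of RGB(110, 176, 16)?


Invert: (255-R, 255-G, 255-B)
R: 255-110 = 145
G: 255-176 = 79
B: 255-16 = 239
= RGB(145, 79, 239)


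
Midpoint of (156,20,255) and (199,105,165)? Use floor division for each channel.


Midpoint: each channel = ⌊(C₁+C₂)/2⌋
R: ⌊(156+199)/2⌋ = 177
G: ⌊(20+105)/2⌋ = 62
B: ⌊(255+165)/2⌋ = 210
= RGB(177, 62, 210)


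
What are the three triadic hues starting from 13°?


Triadic: equally spaced at 120° intervals
H1 = 13°
H2 = (13 + 120) mod 360 = 133°
H3 = (13 + 240) mod 360 = 253°
Triadic = 13°, 133°, 253°


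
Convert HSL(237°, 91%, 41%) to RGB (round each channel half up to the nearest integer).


H=237°, S=0.91, L=0.41
C = (1-|2L-1|)×S = (1-|-0.18|)×0.91 = 0.7462
H' = H/60 = 237/60 ≈ 3.9500; X = C×(1-|H' mod 2 - 1|) = 0.03731
m = L - C/2 = 0.41 - 0.3731 = 0.0369
Sector ⌊H'⌋ = 3 → (R',G',B') = (0.0, 0.03731, 0.7462)
RGB = ((R'+m)×255, (G'+m)×255, (B'+m)×255) = (9.4095, 18.92355, 199.6905)
Round half up → RGB(9, 19, 200)


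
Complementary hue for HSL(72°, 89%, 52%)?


Complement = opposite side of color wheel = hue + 180°
H' = (72 + 180) mod 360 = 252°
S and L unchanged.
= HSL(252°, 89%, 52%)


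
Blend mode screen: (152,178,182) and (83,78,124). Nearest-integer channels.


Screen: C = 255 - (255-A)×(255-B)/255, rounded to nearest integer
R: 255 - (255-152)×(255-83)/255 = 255 - 17716/255 ≈ 255 - 69.475 = 185.525 → 186
G: 255 - (255-178)×(255-78)/255 = 255 - 13629/255 ≈ 255 - 53.447 = 201.553 → 202
B: 255 - (255-182)×(255-124)/255 = 255 - 9563/255 ≈ 255 - 37.502 = 217.498 → 217
= RGB(186, 202, 217)


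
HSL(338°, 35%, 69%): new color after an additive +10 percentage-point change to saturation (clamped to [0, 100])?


Original S = 35%
Adjustment = +10 percentage points
New S = 35 + (10) = 45
Clamp to [0, 100] → 45
= HSL(338°, 45%, 69%)


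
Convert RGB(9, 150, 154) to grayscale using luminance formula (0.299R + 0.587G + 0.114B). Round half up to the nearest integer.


Gray = 0.299×R + 0.587×G + 0.114×B
Gray = 0.299×9 + 0.587×150 + 0.114×154
Gray = 2.691 + 88.050 + 17.556
Gray = 108.297 → round half up → 108
Gray = 108


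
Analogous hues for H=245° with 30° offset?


Base hue: 245°
Left analog: (245 - 30) mod 360 = 215°
Right analog: (245 + 30) mod 360 = 275°
Analogous hues = 215° and 275°


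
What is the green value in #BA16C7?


Color: #BA16C7
R = BA = 186
G = 16 = 22
B = C7 = 199
Green = 22


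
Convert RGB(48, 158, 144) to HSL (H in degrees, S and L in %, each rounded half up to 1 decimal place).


Normalize: R'=48/255≈0.1882, G'=158/255≈0.6196, B'=144/255≈0.5647
Max=158/255, Min=48/255, Δ=Max-Min=110/255
L = (Max+Min)/2 = (158+48)/510 = 206/510 = 0.40392… → L = 40.4%
L ≤ 0.5 → S = Δ/(Max+Min) = 110/(158+48) = 110/206 = 0.53398… → S = 53.4%
(the 1/255 factors cancel in S and H, so raw channel differences can be used)
Max is G' → H = 60 × ((B-R)/Δ + 2) = 60 × ((144-48)/110 + 2)
  96/110 + 2 = 0.8727… + 2 = 2.8727…
  H = 60 × 2.8727… = 172.363…° → H = 172.4°
= HSL(172.4°, 53.4%, 40.4%)


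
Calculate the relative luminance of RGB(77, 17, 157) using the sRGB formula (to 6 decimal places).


Linearize each channel (sRGB transfer function): c = v/255; c_lin = c/12.92 if c ≤ 0.04045, else ((c+0.055)/1.055)^2.4
  R: 77/255 ≈ 0.301961 > 0.04045 → ((0.301961+0.055)/1.055)^2.4 ≈ 0.074214
  G: 17/255 ≈ 0.066667 > 0.04045 → ((0.066667+0.055)/1.055)^2.4 ≈ 0.005605
  B: 157/255 ≈ 0.615686 > 0.04045 → ((0.615686+0.055)/1.055)^2.4 ≈ 0.337164
R_lin = 0.074214, G_lin = 0.005605, B_lin = 0.337164
L = 0.2126×R + 0.7152×G + 0.0722×B
L = 0.2126×0.074214 + 0.7152×0.005605 + 0.0722×0.337164
L ≈ 0.044130


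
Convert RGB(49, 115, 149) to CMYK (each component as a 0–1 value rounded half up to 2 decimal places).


R'=49/255≈0.1922, G'=115/255≈0.4510, B'=149/255≈0.5843
K = 1 - max(R',G',B') = 1 - 149/255 = 106/255 = 0.41568… → 0.42
(1-R'-K)/(1-K) simplifies to (max-R)/max with max = 149:
C = (149-49)/149 = 100/149 = 0.67114… → 0.67
M = (149-115)/149 = 34/149 = 0.22818… → 0.23
Y = (149-149)/149 = 0/149 = 0 → 0.00
= CMYK(0.67, 0.23, 0.00, 0.42)


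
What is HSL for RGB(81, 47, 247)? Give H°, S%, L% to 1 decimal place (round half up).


Normalize: R'=81/255≈0.3176, G'=47/255≈0.1843, B'=247/255≈0.9686
Max=247/255, Min=47/255, Δ=Max-Min=200/255
L = (Max+Min)/2 = (247+47)/510 = 294/510 = 0.57647… → L = 57.6%
L > 0.5 → S = Δ/(2-Max-Min) = 200/(510-247-47) = 200/216 = 0.92592… → S = 92.6%
(the 1/255 factors cancel in S and H, so raw channel differences can be used)
Max is B' → H = 60 × ((R-G)/Δ + 4) = 60 × ((81-47)/200 + 4)
  34/200 + 4 = 0.17 + 4 = 4.17
  H = 60 × 4.17 = 250.2° → H = 250.2°
= HSL(250.2°, 92.6%, 57.6%)


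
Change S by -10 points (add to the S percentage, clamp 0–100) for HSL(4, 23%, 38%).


Original S = 23%
Adjustment = -10 percentage points
New S = 23 + (-10) = 13
Clamp to [0, 100] → 13
= HSL(4°, 13%, 38%)


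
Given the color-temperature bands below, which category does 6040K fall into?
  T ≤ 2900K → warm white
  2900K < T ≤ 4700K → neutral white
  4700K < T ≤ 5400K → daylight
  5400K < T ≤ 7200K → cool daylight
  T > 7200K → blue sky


Temperature: 6040K
5400K < 6040K ≤ 7200K → cool daylight
Classification: cool daylight


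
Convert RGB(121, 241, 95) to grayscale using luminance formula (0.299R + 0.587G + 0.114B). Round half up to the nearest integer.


Gray = 0.299×R + 0.587×G + 0.114×B
Gray = 0.299×121 + 0.587×241 + 0.114×95
Gray = 36.179 + 141.467 + 10.830
Gray = 188.476 → round half up → 188
Gray = 188


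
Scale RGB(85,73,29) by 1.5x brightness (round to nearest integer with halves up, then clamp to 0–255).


Multiply each channel by 1.5, round half up, clamp to [0, 255]
R: 85×1.5 = 127.5 → round → 128
G: 73×1.5 = 109.5 → round → 110
B: 29×1.5 = 43.5 → round → 44
= RGB(128, 110, 44)


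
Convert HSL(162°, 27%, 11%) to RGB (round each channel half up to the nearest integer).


H=162°, S=0.27, L=0.11
C = (1-|2L-1|)×S = (1-|-0.78|)×0.27 = 0.0594
H' = H/60 = 162/60 ≈ 2.7000; X = C×(1-|H' mod 2 - 1|) = 0.04158
m = L - C/2 = 0.11 - 0.0297 = 0.0803
Sector ⌊H'⌋ = 2 → (R',G',B') = (0.0, 0.0594, 0.04158)
RGB = ((R'+m)×255, (G'+m)×255, (B'+m)×255) = (20.4765, 35.6235, 31.0794)
Round half up → RGB(20, 36, 31)


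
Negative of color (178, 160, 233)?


Invert: (255-R, 255-G, 255-B)
R: 255-178 = 77
G: 255-160 = 95
B: 255-233 = 22
= RGB(77, 95, 22)


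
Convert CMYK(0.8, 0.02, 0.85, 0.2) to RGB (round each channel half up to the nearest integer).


R = 255 × (1-C) × (1-K) = 255 × 0.20 × 0.80 = 40.8 → 41
G = 255 × (1-M) × (1-K) = 255 × 0.98 × 0.80 = 199.92 → 200
B = 255 × (1-Y) × (1-K) = 255 × 0.15 × 0.80 = 30.6 → 31
= RGB(41, 200, 31)


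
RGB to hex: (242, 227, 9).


R = 242 → F2 (hex)
G = 227 → E3 (hex)
B = 9 → 09 (hex)
Hex = #F2E309


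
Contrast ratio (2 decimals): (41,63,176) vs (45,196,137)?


Linearize each sRGB channel c=v/255: c/12.92 if c ≤ 0.04045 else ((c+0.055)/1.055)^2.4
L = 0.2126×R_lin + 0.7152×G_lin + 0.0722×B_lin
Color 1 (41,63,176):
  R=41: 41/255≈0.1608 > 0.04045 → ((0.1608+0.055)/1.055)^2.4 ≈ 0.02217
  G=63: 63/255≈0.2471 > 0.04045 → ((0.2471+0.055)/1.055)^2.4 ≈ 0.04971
  B=176: 176/255≈0.6902 > 0.04045 → ((0.6902+0.055)/1.055)^2.4 ≈ 0.43415
  L1 = 0.2126×0.02217 + 0.7152×0.04971 + 0.0722×0.43415 ≈ 0.07161
Color 2 (45,196,137):
  R=45: 45/255≈0.1765 > 0.04045 → ((0.1765+0.055)/1.055)^2.4 ≈ 0.02624
  G=196: 196/255≈0.7686 > 0.04045 → ((0.7686+0.055)/1.055)^2.4 ≈ 0.55201
  B=137: 137/255≈0.5373 > 0.04045 → ((0.5373+0.055)/1.055)^2.4 ≈ 0.25016
  L2 = 0.2126×0.02624 + 0.7152×0.55201 + 0.0722×0.25016 ≈ 0.41844
Lighter = 0.41844, Darker = 0.07161
Ratio = (L_lighter + 0.05) / (L_darker + 0.05)
Ratio = (0.41844 + 0.05) / (0.07161 + 0.05) = 0.46844 / 0.12161 ≈ 3.8520
Ratio ≈ 3.85:1


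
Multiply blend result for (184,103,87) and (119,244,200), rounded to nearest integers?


Multiply: C = A×B/255, rounded to nearest integer
R: 184×119/255 = 21896/255 ≈ 85.867 → 86
G: 103×244/255 = 25132/255 ≈ 98.557 → 99
B: 87×200/255 = 17400/255 ≈ 68.235 → 68
= RGB(86, 99, 68)


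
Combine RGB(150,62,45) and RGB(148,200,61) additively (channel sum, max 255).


Additive: each channel = min(255, C₁+C₂)
R: 150+148 = 298 → 255
G: 62+200 = 262 → 255
B: 45+61 = 106 → 106
= RGB(255, 255, 106)


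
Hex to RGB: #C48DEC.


C4 → 196 (R)
8D → 141 (G)
EC → 236 (B)
= RGB(196, 141, 236)


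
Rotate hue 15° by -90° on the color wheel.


New hue = (H + rotation) mod 360
New hue = (15 -90) mod 360
= -75 mod 360
= 285°


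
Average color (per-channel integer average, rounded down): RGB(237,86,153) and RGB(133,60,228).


Midpoint: each channel = ⌊(C₁+C₂)/2⌋
R: ⌊(237+133)/2⌋ = 185
G: ⌊(86+60)/2⌋ = 73
B: ⌊(153+228)/2⌋ = 190
= RGB(185, 73, 190)


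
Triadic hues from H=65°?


Triadic: equally spaced at 120° intervals
H1 = 65°
H2 = (65 + 120) mod 360 = 185°
H3 = (65 + 240) mod 360 = 305°
Triadic = 65°, 185°, 305°


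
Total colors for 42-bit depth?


Colors = 2^bits = 2^42
= 4,398,046,511,104 colors


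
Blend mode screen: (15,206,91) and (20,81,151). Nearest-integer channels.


Screen: C = 255 - (255-A)×(255-B)/255, rounded to nearest integer
R: 255 - (255-15)×(255-20)/255 = 255 - 56400/255 ≈ 255 - 221.176 = 33.824 → 34
G: 255 - (255-206)×(255-81)/255 = 255 - 8526/255 ≈ 255 - 33.435 = 221.565 → 222
B: 255 - (255-91)×(255-151)/255 = 255 - 17056/255 ≈ 255 - 66.886 = 188.114 → 188
= RGB(34, 222, 188)


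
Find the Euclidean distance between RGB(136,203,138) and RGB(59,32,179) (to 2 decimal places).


d = √[(R₁-R₂)² + (G₁-G₂)² + (B₁-B₂)²]
d = √[(136-59)² + (203-32)² + (138-179)²]
d = √[5929 + 29241 + 1681]
d = √36851
d ≈ 191.97


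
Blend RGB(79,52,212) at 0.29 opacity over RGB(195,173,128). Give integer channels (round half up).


C = α×F + (1-α)×B, with 1-α = 0.71
R: 0.29×79 + 0.71×195 = 22.91 + 138.45 = 161.36 → 161
G: 0.29×52 + 0.71×173 = 15.08 + 122.83 = 137.91 → 138
B: 0.29×212 + 0.71×128 = 61.48 + 90.88 = 152.36 → 152
= RGB(161, 138, 152)


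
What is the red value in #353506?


Color: #353506
R = 35 = 53
G = 35 = 53
B = 06 = 6
Red = 53


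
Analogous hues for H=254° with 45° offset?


Base hue: 254°
Left analog: (254 - 45) mod 360 = 209°
Right analog: (254 + 45) mod 360 = 299°
Analogous hues = 209° and 299°


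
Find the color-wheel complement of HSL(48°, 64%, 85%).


Complement = opposite side of color wheel = hue + 180°
H' = (48 + 180) mod 360 = 228°
S and L unchanged.
= HSL(228°, 64%, 85%)


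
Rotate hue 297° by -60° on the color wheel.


New hue = (H + rotation) mod 360
New hue = (297 -60) mod 360
= 237 mod 360
= 237°


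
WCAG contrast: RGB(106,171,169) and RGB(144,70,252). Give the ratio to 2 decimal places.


Linearize each sRGB channel c=v/255: c/12.92 if c ≤ 0.04045 else ((c+0.055)/1.055)^2.4
L = 0.2126×R_lin + 0.7152×G_lin + 0.0722×B_lin
Color 1 (106,171,169):
  R=106: 106/255≈0.4157 > 0.04045 → ((0.4157+0.055)/1.055)^2.4 ≈ 0.14413
  G=171: 171/255≈0.6706 > 0.04045 → ((0.6706+0.055)/1.055)^2.4 ≈ 0.40724
  B=169: 169/255≈0.6627 > 0.04045 → ((0.6627+0.055)/1.055)^2.4 ≈ 0.39676
  L1 = 0.2126×0.14413 + 0.7152×0.40724 + 0.0722×0.39676 ≈ 0.35055
Color 2 (144,70,252):
  R=144: 144/255≈0.5647 > 0.04045 → ((0.5647+0.055)/1.055)^2.4 ≈ 0.27889
  G=70: 70/255≈0.2745 > 0.04045 → ((0.2745+0.055)/1.055)^2.4 ≈ 0.06125
  B=252: 252/255≈0.9882 > 0.04045 → ((0.9882+0.055)/1.055)^2.4 ≈ 0.97345
  L2 = 0.2126×0.27889 + 0.7152×0.06125 + 0.0722×0.97345 ≈ 0.17338
Lighter = 0.35055, Darker = 0.17338
Ratio = (L_lighter + 0.05) / (L_darker + 0.05)
Ratio = (0.35055 + 0.05) / (0.17338 + 0.05) = 0.40055 / 0.22338 ≈ 1.7931
Ratio ≈ 1.79:1


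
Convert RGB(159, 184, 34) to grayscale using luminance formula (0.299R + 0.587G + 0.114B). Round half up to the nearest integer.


Gray = 0.299×R + 0.587×G + 0.114×B
Gray = 0.299×159 + 0.587×184 + 0.114×34
Gray = 47.541 + 108.008 + 3.876
Gray = 159.425 → round half up → 159
Gray = 159


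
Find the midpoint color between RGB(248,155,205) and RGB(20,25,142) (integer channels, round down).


Midpoint: each channel = ⌊(C₁+C₂)/2⌋
R: ⌊(248+20)/2⌋ = 134
G: ⌊(155+25)/2⌋ = 90
B: ⌊(205+142)/2⌋ = 173
= RGB(134, 90, 173)


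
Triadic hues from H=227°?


Triadic: equally spaced at 120° intervals
H1 = 227°
H2 = (227 + 120) mod 360 = 347°
H3 = (227 + 240) mod 360 = 107°
Triadic = 227°, 347°, 107°


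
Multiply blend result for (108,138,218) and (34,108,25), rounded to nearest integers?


Multiply: C = A×B/255, rounded to nearest integer
R: 108×34/255 = 3672/255 ≈ 14.400 → 14
G: 138×108/255 = 14904/255 ≈ 58.447 → 58
B: 218×25/255 = 5450/255 ≈ 21.373 → 21
= RGB(14, 58, 21)


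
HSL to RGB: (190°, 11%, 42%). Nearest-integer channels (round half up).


H=190°, S=0.11, L=0.42
C = (1-|2L-1|)×S = (1-|-0.16|)×0.11 = 0.0924
H' = H/60 = 190/60 ≈ 3.1667; X = C×(1-|H' mod 2 - 1|) = 0.077
m = L - C/2 = 0.42 - 0.0462 = 0.3738
Sector ⌊H'⌋ = 3 → (R',G',B') = (0.0, 0.077, 0.0924)
RGB = ((R'+m)×255, (G'+m)×255, (B'+m)×255) = (95.319, 114.954, 118.881)
Round half up → RGB(95, 115, 119)


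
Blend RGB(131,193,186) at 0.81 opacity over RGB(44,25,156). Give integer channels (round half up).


C = α×F + (1-α)×B, with 1-α = 0.19
R: 0.81×131 + 0.19×44 = 106.11 + 8.36 = 114.47 → 114
G: 0.81×193 + 0.19×25 = 156.33 + 4.75 = 161.08 → 161
B: 0.81×186 + 0.19×156 = 150.66 + 29.64 = 180.30 → 180
= RGB(114, 161, 180)


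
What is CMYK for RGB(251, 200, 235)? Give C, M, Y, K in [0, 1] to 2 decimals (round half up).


R'=251/255≈0.9843, G'=200/255≈0.7843, B'=235/255≈0.9216
K = 1 - max(R',G',B') = 1 - 251/255 = 4/255 = 0.01568… → 0.02
(1-R'-K)/(1-K) simplifies to (max-R)/max with max = 251:
C = (251-251)/251 = 0/251 = 0 → 0.00
M = (251-200)/251 = 51/251 = 0.20318… → 0.20
Y = (251-235)/251 = 16/251 = 0.06374… → 0.06
= CMYK(0.00, 0.20, 0.06, 0.02)


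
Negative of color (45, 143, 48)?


Invert: (255-R, 255-G, 255-B)
R: 255-45 = 210
G: 255-143 = 112
B: 255-48 = 207
= RGB(210, 112, 207)


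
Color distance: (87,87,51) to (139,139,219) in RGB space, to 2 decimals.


d = √[(R₁-R₂)² + (G₁-G₂)² + (B₁-B₂)²]
d = √[(87-139)² + (87-139)² + (51-219)²]
d = √[2704 + 2704 + 28224]
d = √33632
d ≈ 183.39


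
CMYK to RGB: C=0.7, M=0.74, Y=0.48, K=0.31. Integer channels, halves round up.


R = 255 × (1-C) × (1-K) = 255 × 0.30 × 0.69 = 52.785 → 53
G = 255 × (1-M) × (1-K) = 255 × 0.26 × 0.69 = 45.747 → 46
B = 255 × (1-Y) × (1-K) = 255 × 0.52 × 0.69 = 91.494 → 91
= RGB(53, 46, 91)


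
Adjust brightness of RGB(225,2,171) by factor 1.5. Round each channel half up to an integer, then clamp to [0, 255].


Multiply each channel by 1.5, round half up, clamp to [0, 255]
R: 225×1.5 = 337.5 → round → 338 → clamp → 255
G: 2×1.5 = 3
B: 171×1.5 = 256.5 → round → 257 → clamp → 255
= RGB(255, 3, 255)


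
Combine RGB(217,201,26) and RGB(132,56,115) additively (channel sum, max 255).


Additive: each channel = min(255, C₁+C₂)
R: 217+132 = 349 → 255
G: 201+56 = 257 → 255
B: 26+115 = 141 → 141
= RGB(255, 255, 141)


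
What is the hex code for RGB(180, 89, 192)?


R = 180 → B4 (hex)
G = 89 → 59 (hex)
B = 192 → C0 (hex)
Hex = #B459C0


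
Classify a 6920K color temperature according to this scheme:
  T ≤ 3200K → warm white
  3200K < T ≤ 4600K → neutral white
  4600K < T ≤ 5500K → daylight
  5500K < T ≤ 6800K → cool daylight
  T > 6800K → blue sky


Temperature: 6920K
6920K > 6800K → blue sky
Classification: blue sky


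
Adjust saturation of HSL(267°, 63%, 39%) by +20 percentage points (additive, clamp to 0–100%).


Original S = 63%
Adjustment = +20 percentage points
New S = 63 + (20) = 83
Clamp to [0, 100] → 83
= HSL(267°, 83%, 39%)


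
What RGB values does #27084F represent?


27 → 39 (R)
08 → 8 (G)
4F → 79 (B)
= RGB(39, 8, 79)


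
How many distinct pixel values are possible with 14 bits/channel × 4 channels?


Total bits = 14 bits/channel × 4 channels = 56 bits
Distinct pixel values = 2^56
= 72,057,594,037,927,936 pixel values


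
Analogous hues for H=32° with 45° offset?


Base hue: 32°
Left analog: (32 - 45) mod 360 = 347°
Right analog: (32 + 45) mod 360 = 77°
Analogous hues = 347° and 77°


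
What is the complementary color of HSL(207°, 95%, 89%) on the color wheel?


Complement = opposite side of color wheel = hue + 180°
H' = (207 + 180) mod 360 = 27°
S and L unchanged.
= HSL(27°, 95%, 89%)


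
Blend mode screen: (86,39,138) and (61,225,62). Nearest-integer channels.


Screen: C = 255 - (255-A)×(255-B)/255, rounded to nearest integer
R: 255 - (255-86)×(255-61)/255 = 255 - 32786/255 ≈ 255 - 128.573 = 126.427 → 126
G: 255 - (255-39)×(255-225)/255 = 255 - 6480/255 ≈ 255 - 25.412 = 229.588 → 230
B: 255 - (255-138)×(255-62)/255 = 255 - 22581/255 ≈ 255 - 88.553 = 166.447 → 166
= RGB(126, 230, 166)


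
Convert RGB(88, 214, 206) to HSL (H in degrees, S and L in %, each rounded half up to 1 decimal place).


Normalize: R'=88/255≈0.3451, G'=214/255≈0.8392, B'=206/255≈0.8078
Max=214/255, Min=88/255, Δ=Max-Min=126/255
L = (Max+Min)/2 = (214+88)/510 = 302/510 = 0.59215… → L = 59.2%
L > 0.5 → S = Δ/(2-Max-Min) = 126/(510-214-88) = 126/208 = 0.60576… → S = 60.6%
(the 1/255 factors cancel in S and H, so raw channel differences can be used)
Max is G' → H = 60 × ((B-R)/Δ + 2) = 60 × ((206-88)/126 + 2)
  118/126 + 2 = 0.9365… + 2 = 2.9365…
  H = 60 × 2.9365… = 176.190…° → H = 176.2°
= HSL(176.2°, 60.6%, 59.2%)


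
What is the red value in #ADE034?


Color: #ADE034
R = AD = 173
G = E0 = 224
B = 34 = 52
Red = 173


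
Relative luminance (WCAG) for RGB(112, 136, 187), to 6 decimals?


Linearize each channel (sRGB transfer function): c = v/255; c_lin = c/12.92 if c ≤ 0.04045, else ((c+0.055)/1.055)^2.4
  R: 112/255 ≈ 0.439216 > 0.04045 → ((0.439216+0.055)/1.055)^2.4 ≈ 0.162029
  G: 136/255 ≈ 0.533333 > 0.04045 → ((0.533333+0.055)/1.055)^2.4 ≈ 0.246201
  B: 187/255 ≈ 0.733333 > 0.04045 → ((0.733333+0.055)/1.055)^2.4 ≈ 0.496933
R_lin = 0.162029, G_lin = 0.246201, B_lin = 0.496933
L = 0.2126×R + 0.7152×G + 0.0722×B
L = 0.2126×0.162029 + 0.7152×0.246201 + 0.0722×0.496933
L ≈ 0.246409


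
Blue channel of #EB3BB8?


Color: #EB3BB8
R = EB = 235
G = 3B = 59
B = B8 = 184
Blue = 184


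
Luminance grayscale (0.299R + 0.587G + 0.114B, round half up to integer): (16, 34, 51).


Gray = 0.299×R + 0.587×G + 0.114×B
Gray = 0.299×16 + 0.587×34 + 0.114×51
Gray = 4.784 + 19.958 + 5.814
Gray = 30.556 → round half up → 31
Gray = 31


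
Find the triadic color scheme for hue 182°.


Triadic: equally spaced at 120° intervals
H1 = 182°
H2 = (182 + 120) mod 360 = 302°
H3 = (182 + 240) mod 360 = 62°
Triadic = 182°, 302°, 62°


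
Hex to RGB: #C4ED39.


C4 → 196 (R)
ED → 237 (G)
39 → 57 (B)
= RGB(196, 237, 57)


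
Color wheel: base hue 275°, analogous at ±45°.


Base hue: 275°
Left analog: (275 - 45) mod 360 = 230°
Right analog: (275 + 45) mod 360 = 320°
Analogous hues = 230° and 320°


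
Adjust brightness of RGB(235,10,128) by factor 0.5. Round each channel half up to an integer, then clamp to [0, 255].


Multiply each channel by 0.5, round half up, clamp to [0, 255]
R: 235×0.5 = 117.5 → round → 118
G: 10×0.5 = 5
B: 128×0.5 = 64
= RGB(118, 5, 64)


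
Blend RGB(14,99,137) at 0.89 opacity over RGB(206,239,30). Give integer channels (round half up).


C = α×F + (1-α)×B, with 1-α = 0.11
R: 0.89×14 + 0.11×206 = 12.46 + 22.66 = 35.12 → 35
G: 0.89×99 + 0.11×239 = 88.11 + 26.29 = 114.40 → 114
B: 0.89×137 + 0.11×30 = 121.93 + 3.30 = 125.23 → 125
= RGB(35, 114, 125)


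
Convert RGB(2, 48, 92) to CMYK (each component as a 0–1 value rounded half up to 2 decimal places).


R'=2/255≈0.0078, G'=48/255≈0.1882, B'=92/255≈0.3608
K = 1 - max(R',G',B') = 1 - 92/255 = 163/255 = 0.63921… → 0.64
(1-R'-K)/(1-K) simplifies to (max-R)/max with max = 92:
C = (92-2)/92 = 90/92 = 0.97826… → 0.98
M = (92-48)/92 = 44/92 = 0.47826… → 0.48
Y = (92-92)/92 = 0/92 = 0 → 0.00
= CMYK(0.98, 0.48, 0.00, 0.64)


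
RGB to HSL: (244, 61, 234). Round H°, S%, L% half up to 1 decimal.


Normalize: R'=244/255≈0.9569, G'=61/255≈0.2392, B'=234/255≈0.9176
Max=244/255, Min=61/255, Δ=Max-Min=183/255
L = (Max+Min)/2 = (244+61)/510 = 305/510 = 0.59803… → L = 59.8%
L > 0.5 → S = Δ/(2-Max-Min) = 183/(510-244-61) = 183/205 = 0.89268… → S = 89.3%
(the 1/255 factors cancel in S and H, so raw channel differences can be used)
Max is R' → H = 60 × (((G-B)/Δ) mod 6) = 60 × (((61-234)/183) mod 6)
  (-173)/183 = -0.9453…; negative, so add 6 → 5.0546…
  H = 60 × 5.0546… = 303.278…° → H = 303.3°
= HSL(303.3°, 89.3%, 59.8%)


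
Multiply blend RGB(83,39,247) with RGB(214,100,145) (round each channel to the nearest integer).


Multiply: C = A×B/255, rounded to nearest integer
R: 83×214/255 = 17762/255 ≈ 69.655 → 70
G: 39×100/255 = 3900/255 ≈ 15.294 → 15
B: 247×145/255 = 35815/255 ≈ 140.451 → 140
= RGB(70, 15, 140)


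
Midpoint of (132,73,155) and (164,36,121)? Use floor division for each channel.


Midpoint: each channel = ⌊(C₁+C₂)/2⌋
R: ⌊(132+164)/2⌋ = 148
G: ⌊(73+36)/2⌋ = 54
B: ⌊(155+121)/2⌋ = 138
= RGB(148, 54, 138)


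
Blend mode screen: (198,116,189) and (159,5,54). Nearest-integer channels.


Screen: C = 255 - (255-A)×(255-B)/255, rounded to nearest integer
R: 255 - (255-198)×(255-159)/255 = 255 - 5472/255 ≈ 255 - 21.459 = 233.541 → 234
G: 255 - (255-116)×(255-5)/255 = 255 - 34750/255 ≈ 255 - 136.275 = 118.725 → 119
B: 255 - (255-189)×(255-54)/255 = 255 - 13266/255 ≈ 255 - 52.024 = 202.976 → 203
= RGB(234, 119, 203)


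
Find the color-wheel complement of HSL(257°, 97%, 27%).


Complement = opposite side of color wheel = hue + 180°
H' = (257 + 180) mod 360 = 77°
S and L unchanged.
= HSL(77°, 97%, 27%)


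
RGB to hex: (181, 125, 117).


R = 181 → B5 (hex)
G = 125 → 7D (hex)
B = 117 → 75 (hex)
Hex = #B57D75


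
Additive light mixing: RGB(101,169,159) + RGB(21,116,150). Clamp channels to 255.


Additive: each channel = min(255, C₁+C₂)
R: 101+21 = 122 → 122
G: 169+116 = 285 → 255
B: 159+150 = 309 → 255
= RGB(122, 255, 255)


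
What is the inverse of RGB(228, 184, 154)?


Invert: (255-R, 255-G, 255-B)
R: 255-228 = 27
G: 255-184 = 71
B: 255-154 = 101
= RGB(27, 71, 101)


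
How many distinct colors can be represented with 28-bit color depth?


Colors = 2^bits = 2^28
= 268,435,456 colors


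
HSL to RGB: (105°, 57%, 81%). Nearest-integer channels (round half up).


H=105°, S=0.57, L=0.81
C = (1-|2L-1|)×S = (1-|0.62|)×0.57 = 0.2166
H' = H/60 = 105/60 ≈ 1.7500; X = C×(1-|H' mod 2 - 1|) = 0.05415
m = L - C/2 = 0.81 - 0.1083 = 0.7017
Sector ⌊H'⌋ = 1 → (R',G',B') = (0.05415, 0.2166, 0.0)
RGB = ((R'+m)×255, (G'+m)×255, (B'+m)×255) = (192.74175, 234.1665, 178.9335)
Round half up → RGB(193, 234, 179)


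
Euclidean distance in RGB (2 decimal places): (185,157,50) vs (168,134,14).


d = √[(R₁-R₂)² + (G₁-G₂)² + (B₁-B₂)²]
d = √[(185-168)² + (157-134)² + (50-14)²]
d = √[289 + 529 + 1296]
d = √2114
d ≈ 45.98


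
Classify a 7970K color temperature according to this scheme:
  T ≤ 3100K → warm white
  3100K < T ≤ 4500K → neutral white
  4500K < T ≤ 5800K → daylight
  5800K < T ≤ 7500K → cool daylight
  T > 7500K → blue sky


Temperature: 7970K
7970K > 7500K → blue sky
Classification: blue sky


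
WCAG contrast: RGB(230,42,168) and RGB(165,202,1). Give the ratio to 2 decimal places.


Linearize each sRGB channel c=v/255: c/12.92 if c ≤ 0.04045 else ((c+0.055)/1.055)^2.4
L = 0.2126×R_lin + 0.7152×G_lin + 0.0722×B_lin
Color 1 (230,42,168):
  R=230: 230/255≈0.9020 > 0.04045 → ((0.9020+0.055)/1.055)^2.4 ≈ 0.79130
  G=42: 42/255≈0.1647 > 0.04045 → ((0.1647+0.055)/1.055)^2.4 ≈ 0.02315
  B=168: 168/255≈0.6588 > 0.04045 → ((0.6588+0.055)/1.055)^2.4 ≈ 0.39157
  L1 = 0.2126×0.79130 + 0.7152×0.02315 + 0.0722×0.39157 ≈ 0.21306
Color 2 (165,202,1):
  R=165: 165/255≈0.6471 > 0.04045 → ((0.6471+0.055)/1.055)^2.4 ≈ 0.37626
  G=202: 202/255≈0.7922 > 0.04045 → ((0.7922+0.055)/1.055)^2.4 ≈ 0.59062
  B=1: 1/255≈0.0039 ≤ 0.04045 → 0.0039/12.92 ≈ 0.00030
  L2 = 0.2126×0.37626 + 0.7152×0.59062 + 0.0722×0.00030 ≈ 0.50243
Lighter = 0.50243, Darker = 0.21306
Ratio = (L_lighter + 0.05) / (L_darker + 0.05)
Ratio = (0.50243 + 0.05) / (0.21306 + 0.05) = 0.55243 / 0.26306 ≈ 2.1000
Ratio ≈ 2.10:1


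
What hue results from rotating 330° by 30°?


New hue = (H + rotation) mod 360
New hue = (330 + 30) mod 360
= 360 mod 360
= 0°


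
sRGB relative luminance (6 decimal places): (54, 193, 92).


Linearize each channel (sRGB transfer function): c = v/255; c_lin = c/12.92 if c ≤ 0.04045, else ((c+0.055)/1.055)^2.4
  R: 54/255 ≈ 0.211765 > 0.04045 → ((0.211765+0.055)/1.055)^2.4 ≈ 0.036889
  G: 193/255 ≈ 0.756863 > 0.04045 → ((0.756863+0.055)/1.055)^2.4 ≈ 0.533276
  B: 92/255 ≈ 0.360784 > 0.04045 → ((0.360784+0.055)/1.055)^2.4 ≈ 0.107023
R_lin = 0.036889, G_lin = 0.533276, B_lin = 0.107023
L = 0.2126×R + 0.7152×G + 0.0722×B
L = 0.2126×0.036889 + 0.7152×0.533276 + 0.0722×0.107023
L ≈ 0.396969


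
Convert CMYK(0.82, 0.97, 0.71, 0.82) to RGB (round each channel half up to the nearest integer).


R = 255 × (1-C) × (1-K) = 255 × 0.18 × 0.18 = 8.262 → 8
G = 255 × (1-M) × (1-K) = 255 × 0.03 × 0.18 = 1.377 → 1
B = 255 × (1-Y) × (1-K) = 255 × 0.29 × 0.18 = 13.311 → 13
= RGB(8, 1, 13)


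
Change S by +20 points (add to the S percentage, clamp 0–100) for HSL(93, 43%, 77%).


Original S = 43%
Adjustment = +20 percentage points
New S = 43 + (20) = 63
Clamp to [0, 100] → 63
= HSL(93°, 63%, 77%)


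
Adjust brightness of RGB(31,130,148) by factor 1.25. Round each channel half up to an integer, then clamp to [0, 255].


Multiply each channel by 1.25, round half up, clamp to [0, 255]
R: 31×1.25 = 38.75 → round → 39
G: 130×1.25 = 162.5 → round → 163
B: 148×1.25 = 185
= RGB(39, 163, 185)


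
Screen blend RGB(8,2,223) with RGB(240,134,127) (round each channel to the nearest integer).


Screen: C = 255 - (255-A)×(255-B)/255, rounded to nearest integer
R: 255 - (255-8)×(255-240)/255 = 255 - 3705/255 ≈ 255 - 14.529 = 240.471 → 240
G: 255 - (255-2)×(255-134)/255 = 255 - 30613/255 ≈ 255 - 120.051 = 134.949 → 135
B: 255 - (255-223)×(255-127)/255 = 255 - 4096/255 ≈ 255 - 16.063 = 238.937 → 239
= RGB(240, 135, 239)


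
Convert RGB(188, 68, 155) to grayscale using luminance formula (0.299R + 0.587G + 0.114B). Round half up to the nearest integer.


Gray = 0.299×R + 0.587×G + 0.114×B
Gray = 0.299×188 + 0.587×68 + 0.114×155
Gray = 56.212 + 39.916 + 17.670
Gray = 113.798 → round half up → 114
Gray = 114


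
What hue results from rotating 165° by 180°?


New hue = (H + rotation) mod 360
New hue = (165 + 180) mod 360
= 345 mod 360
= 345°


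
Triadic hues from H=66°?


Triadic: equally spaced at 120° intervals
H1 = 66°
H2 = (66 + 120) mod 360 = 186°
H3 = (66 + 240) mod 360 = 306°
Triadic = 66°, 186°, 306°
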